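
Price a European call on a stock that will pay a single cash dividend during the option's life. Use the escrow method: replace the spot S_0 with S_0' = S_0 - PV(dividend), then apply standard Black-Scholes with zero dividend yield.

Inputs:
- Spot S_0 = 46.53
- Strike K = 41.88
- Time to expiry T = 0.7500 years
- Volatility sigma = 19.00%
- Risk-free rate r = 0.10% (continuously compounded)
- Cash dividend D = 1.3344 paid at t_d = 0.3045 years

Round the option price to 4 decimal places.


Answer: Price = 4.8331

Derivation:
PV(D) = D * exp(-r * t_d) = 1.3344 * 0.99969555 = 1.33399374
S_0' = S_0 - PV(D) = 46.5300 - 1.33399374 = 45.19600626
d1 = (ln(S_0'/K) + (r + sigma^2/2)*T) / (sigma*sqrt(T)) = 0.54992820
d2 = d1 - sigma*sqrt(T) = 0.38538337
exp(-rT) = 0.99925028
N(d1) = 0.70881569; N(d2) = 0.65002330
C = S_0' * N(d1) - K * exp(-rT) * N(d2) = 45.19600626 * 0.70881569 - 41.8800 * 0.99925028 * 0.65002330 = 4.8331


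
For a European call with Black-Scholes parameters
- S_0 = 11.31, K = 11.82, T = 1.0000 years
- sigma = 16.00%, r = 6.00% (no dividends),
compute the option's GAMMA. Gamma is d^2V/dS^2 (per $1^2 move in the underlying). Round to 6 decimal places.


d1 = 0.1793392384; d2 = 0.0193392384
phi(d1) = 0.3925780867; exp(-qT) = 1.0000000000; exp(-rT) = 0.9417645336
Gamma = exp(-qT) * phi(d1) / (S * sigma * sqrt(T)) = 1.0000000000 * 0.3925780867 / (11.3100 * 0.1600 * 1.0000000000) = 0.216942

Answer: Gamma = 0.216942


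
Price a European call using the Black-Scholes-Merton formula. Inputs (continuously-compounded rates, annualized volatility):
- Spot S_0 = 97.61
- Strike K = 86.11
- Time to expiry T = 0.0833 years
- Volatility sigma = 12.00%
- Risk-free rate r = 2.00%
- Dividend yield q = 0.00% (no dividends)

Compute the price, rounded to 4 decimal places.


d1 = (ln(S/K) + (r - q + 0.5*sigma^2) * T) / (sigma * sqrt(T)) = 3.68481368
d2 = d1 - sigma * sqrt(T) = 3.65017959
exp(-rT) = 0.99833539; exp(-qT) = 1.00000000
C = S_0 * exp(-qT) * N(d1) - K * exp(-rT) * N(d2)
N(d1) = 0.99988556; N(d2) = 0.99986897
C = 97.6100 * 1.00000000 * 0.99988556 - 86.1100 * 0.99833539 * 0.99986897 = 11.6434

Answer: Price = 11.6434


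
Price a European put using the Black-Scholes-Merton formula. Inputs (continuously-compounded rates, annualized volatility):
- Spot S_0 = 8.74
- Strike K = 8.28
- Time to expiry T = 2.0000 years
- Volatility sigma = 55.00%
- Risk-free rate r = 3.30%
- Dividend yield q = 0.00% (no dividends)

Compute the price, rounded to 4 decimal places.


d1 = (ln(S/K) + (r - q + 0.5*sigma^2) * T) / (sigma * sqrt(T)) = 0.54327300
d2 = d1 - sigma * sqrt(T) = -0.23454446
exp(-rT) = 0.93613086; exp(-qT) = 1.00000000
P = K * exp(-rT) * N(-d2) - S_0 * exp(-qT) * N(-d1)
N(-d1) = 0.29347093; N(-d2) = 0.59271884
P = 8.2800 * 0.93613086 * 0.59271884 - 8.7400 * 1.00000000 * 0.29347093 = 2.0293

Answer: Price = 2.0293


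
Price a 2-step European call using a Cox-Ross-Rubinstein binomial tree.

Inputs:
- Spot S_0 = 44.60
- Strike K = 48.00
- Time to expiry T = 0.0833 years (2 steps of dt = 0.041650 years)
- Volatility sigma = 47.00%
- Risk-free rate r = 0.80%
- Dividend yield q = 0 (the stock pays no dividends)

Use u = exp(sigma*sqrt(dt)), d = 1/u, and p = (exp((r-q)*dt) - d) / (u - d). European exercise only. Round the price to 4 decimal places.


Answer: Price = V(0,0) = 1.3759

Derivation:
dt = T/N = 0.041650
u = exp(sigma*sqrt(dt)) = 1.100670; d = 1/u = 0.908537
p = (exp((r-q)*dt) - d) / (u - d) = 0.477773
Discount per step: exp(-r*dt) = 0.999667
Stock lattice S(k, i) with i counting down-moves:
  k=0: S(0,0) = 44.6000
  k=1: S(1,0) = 49.0899; S(1,1) = 40.5208
  k=2: S(2,0) = 54.0318; S(2,1) = 44.6000; S(2,2) = 36.8146
Terminal payoffs V(N, i) = max(S_T - K, 0):
  V(2,0) = 6.031768; V(2,1) = 0.000000; V(2,2) = 0.000000
Backward induction: V(k, i) = exp(-r*dt) * [p * V(k+1, i) + (1-p) * V(k+1, i+1)].
  V(1,0) = exp(-r*dt) * [p*6.031768 + (1-p)*0.000000] = 2.880857
  V(1,1) = exp(-r*dt) * [p*0.000000 + (1-p)*0.000000] = 0.000000
  V(0,0) = exp(-r*dt) * [p*2.880857 + (1-p)*0.000000] = 1.375937


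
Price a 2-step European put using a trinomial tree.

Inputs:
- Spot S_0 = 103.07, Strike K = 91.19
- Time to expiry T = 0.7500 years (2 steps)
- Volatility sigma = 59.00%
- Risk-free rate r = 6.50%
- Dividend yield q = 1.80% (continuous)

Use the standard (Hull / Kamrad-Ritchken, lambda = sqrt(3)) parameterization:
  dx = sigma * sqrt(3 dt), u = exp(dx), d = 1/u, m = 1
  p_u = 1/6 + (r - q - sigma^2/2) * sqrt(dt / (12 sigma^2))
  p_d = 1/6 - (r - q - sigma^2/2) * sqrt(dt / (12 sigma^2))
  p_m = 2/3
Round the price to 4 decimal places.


dt = T/N = 0.375000; dx = sigma*sqrt(3*dt) = 0.625790
u = exp(dx) = 1.869722; d = 1/u = 0.534839
p_u = 0.128600, p_m = 0.666667, p_d = 0.204734
Discount per step: exp(-r*dt) = 0.975920
Stock lattice S(k, j) with j the centered position index:
  k=0: S(0,+0) = 103.0700
  k=1: S(1,-1) = 55.1259; S(1,+0) = 103.0700; S(1,+1) = 192.7122
  k=2: S(2,-2) = 29.4835; S(2,-1) = 55.1259; S(2,+0) = 103.0700; S(2,+1) = 192.7122; S(2,+2) = 360.3181
Terminal payoffs V(N, j) = max(K - S_T, 0):
  V(2,-2) = 61.706542; V(2,-1) = 36.064144; V(2,+0) = 0.000000; V(2,+1) = 0.000000; V(2,+2) = 0.000000
Backward induction: V(k, j) = exp(-r*dt) * [p_u * V(k+1, j+1) + p_m * V(k+1, j) + p_d * V(k+1, j-1)]
  V(1,-1) = exp(-r*dt) * [p_u*0.000000 + p_m*36.064144 + p_d*61.706542] = 35.792990
  V(1,+0) = exp(-r*dt) * [p_u*0.000000 + p_m*0.000000 + p_d*36.064144] = 7.205743
  V(1,+1) = exp(-r*dt) * [p_u*0.000000 + p_m*0.000000 + p_d*0.000000] = 0.000000
  V(0,+0) = exp(-r*dt) * [p_u*0.000000 + p_m*7.205743 + p_d*35.792990] = 11.839717

Answer: Price = V(0,0) = 11.8397


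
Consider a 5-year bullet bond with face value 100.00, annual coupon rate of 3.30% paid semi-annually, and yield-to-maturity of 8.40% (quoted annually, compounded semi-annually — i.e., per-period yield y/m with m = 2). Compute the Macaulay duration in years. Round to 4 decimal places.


Coupon per period c = face * coupon_rate / m = 1.650000
Periods per year m = 2; per-period yield y/m = 0.042000
Number of cashflows N = 10
Cashflows (t years, CF_t, discount factor 1/(1+y/m)^(m*t), PV):
  t = 0.5000: CF_t = 1.650000, DF = 0.959693, PV = 1.583493
  t = 1.0000: CF_t = 1.650000, DF = 0.921010, PV = 1.519667
  t = 1.5000: CF_t = 1.650000, DF = 0.883887, PV = 1.458414
  t = 2.0000: CF_t = 1.650000, DF = 0.848260, PV = 1.399629
  t = 2.5000: CF_t = 1.650000, DF = 0.814069, PV = 1.343214
  t = 3.0000: CF_t = 1.650000, DF = 0.781257, PV = 1.289073
  t = 3.5000: CF_t = 1.650000, DF = 0.749766, PV = 1.237115
  t = 4.0000: CF_t = 1.650000, DF = 0.719545, PV = 1.187250
  t = 4.5000: CF_t = 1.650000, DF = 0.690543, PV = 1.139395
  t = 5.0000: CF_t = 101.650000, DF = 0.662709, PV = 67.364361
Price P = sum_t PV_t = 79.521612
Macaulay numerator sum_t t * PV_t:
  t * PV_t at t = 0.5000: 0.791747
  t * PV_t at t = 1.0000: 1.519667
  t * PV_t at t = 1.5000: 2.187621
  t * PV_t at t = 2.0000: 2.799259
  t * PV_t at t = 2.5000: 3.358036
  t * PV_t at t = 3.0000: 3.867220
  t * PV_t at t = 3.5000: 4.329901
  t * PV_t at t = 4.0000: 4.749000
  t * PV_t at t = 4.5000: 5.127279
  t * PV_t at t = 5.0000: 336.821804
Macaulay duration D = (sum_t t * PV_t) / P = 365.551534 / 79.521612 = 4.596883

Answer: Macaulay duration = 4.5969 years


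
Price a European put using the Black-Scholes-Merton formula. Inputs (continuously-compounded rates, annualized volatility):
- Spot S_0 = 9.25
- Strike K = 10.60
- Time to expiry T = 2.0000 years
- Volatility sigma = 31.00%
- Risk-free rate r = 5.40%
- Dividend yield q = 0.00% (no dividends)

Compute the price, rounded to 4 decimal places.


d1 = (ln(S/K) + (r - q + 0.5*sigma^2) * T) / (sigma * sqrt(T)) = 0.15480974
d2 = d1 - sigma * sqrt(T) = -0.28359646
exp(-rT) = 0.89762760; exp(-qT) = 1.00000000
P = K * exp(-rT) * N(-d2) - S_0 * exp(-qT) * N(-d1)
N(-d1) = 0.43848566; N(-d2) = 0.61164018
P = 10.6000 * 0.89762760 * 0.61164018 - 9.2500 * 1.00000000 * 0.43848566 = 1.7637

Answer: Price = 1.7637


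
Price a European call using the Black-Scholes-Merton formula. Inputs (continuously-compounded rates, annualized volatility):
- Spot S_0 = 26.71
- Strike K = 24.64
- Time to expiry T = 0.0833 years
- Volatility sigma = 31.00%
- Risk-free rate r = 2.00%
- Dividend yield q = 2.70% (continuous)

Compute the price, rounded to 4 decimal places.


d1 = (ln(S/K) + (r - q + 0.5*sigma^2) * T) / (sigma * sqrt(T)) = 0.93981273
d2 = d1 - sigma * sqrt(T) = 0.85034134
exp(-rT) = 0.99833539; exp(-qT) = 0.99775343
C = S_0 * exp(-qT) * N(d1) - K * exp(-rT) * N(d2)
N(d1) = 0.82634319; N(d2) = 0.80243233
C = 26.7100 * 0.99775343 * 0.82634319 - 24.6400 * 0.99833539 * 0.80243233 = 2.2830

Answer: Price = 2.2830


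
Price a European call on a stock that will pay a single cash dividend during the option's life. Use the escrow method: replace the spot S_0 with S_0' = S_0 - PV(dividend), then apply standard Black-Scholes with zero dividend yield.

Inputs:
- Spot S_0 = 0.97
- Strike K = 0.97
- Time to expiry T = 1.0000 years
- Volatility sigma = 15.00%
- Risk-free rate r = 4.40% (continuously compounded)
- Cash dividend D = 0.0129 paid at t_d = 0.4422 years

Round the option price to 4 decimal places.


Answer: Price = 0.0721

Derivation:
PV(D) = D * exp(-r * t_d) = 0.0129 * 0.98073126 = 0.01265143
S_0' = S_0 - PV(D) = 0.9700 - 0.01265143 = 0.95734857
d1 = (ln(S_0'/K) + (r + sigma^2/2)*T) / (sigma*sqrt(T)) = 0.28080988
d2 = d1 - sigma*sqrt(T) = 0.13080988
exp(-rT) = 0.95695396
N(d1) = 0.61057189; N(d2) = 0.55203715
C = S_0' * N(d1) - K * exp(-rT) * N(d2) = 0.95734857 * 0.61057189 - 0.9700 * 0.95695396 * 0.55203715 = 0.0721


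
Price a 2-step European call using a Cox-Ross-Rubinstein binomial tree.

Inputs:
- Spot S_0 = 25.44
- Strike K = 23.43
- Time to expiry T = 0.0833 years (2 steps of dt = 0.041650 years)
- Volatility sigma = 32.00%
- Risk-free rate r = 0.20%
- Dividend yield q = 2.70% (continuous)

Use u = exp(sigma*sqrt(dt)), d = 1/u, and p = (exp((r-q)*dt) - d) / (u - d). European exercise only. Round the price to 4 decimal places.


dt = T/N = 0.041650
u = exp(sigma*sqrt(dt)) = 1.067486; d = 1/u = 0.936780
p = (exp((r-q)*dt) - d) / (u - d) = 0.475717
Discount per step: exp(-r*dt) = 0.999917
Stock lattice S(k, i) with i counting down-moves:
  k=0: S(0,0) = 25.4400
  k=1: S(1,0) = 27.1569; S(1,1) = 23.8317
  k=2: S(2,0) = 28.9896; S(2,1) = 25.4400; S(2,2) = 22.3251
Terminal payoffs V(N, i) = max(S_T - K, 0):
  V(2,0) = 5.559569; V(2,1) = 2.010000; V(2,2) = 0.000000
Backward induction: V(k, i) = exp(-r*dt) * [p * V(k+1, i) + (1-p) * V(k+1, i+1)].
  V(1,0) = exp(-r*dt) * [p*5.559569 + (1-p)*2.010000] = 3.698282
  V(1,1) = exp(-r*dt) * [p*2.010000 + (1-p)*0.000000] = 0.956111
  V(0,0) = exp(-r*dt) * [p*3.698282 + (1-p)*0.956111] = 2.260420

Answer: Price = V(0,0) = 2.2604


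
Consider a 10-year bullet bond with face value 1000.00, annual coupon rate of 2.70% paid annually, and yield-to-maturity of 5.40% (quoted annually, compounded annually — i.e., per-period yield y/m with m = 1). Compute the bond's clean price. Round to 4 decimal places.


Coupon per period c = face * coupon_rate / m = 27.000000
Periods per year m = 1; per-period yield y/m = 0.054000
Number of cashflows N = 10
Cashflows (t years, CF_t, discount factor 1/(1+y/m)^(m*t), PV):
  t = 1.0000: CF_t = 27.000000, DF = 0.948767, PV = 25.616698
  t = 2.0000: CF_t = 27.000000, DF = 0.900158, PV = 24.304268
  t = 3.0000: CF_t = 27.000000, DF = 0.854040, PV = 23.059078
  t = 4.0000: CF_t = 27.000000, DF = 0.810285, PV = 21.877683
  t = 5.0000: CF_t = 27.000000, DF = 0.768771, PV = 20.756815
  t = 6.0000: CF_t = 27.000000, DF = 0.729384, PV = 19.693373
  t = 7.0000: CF_t = 27.000000, DF = 0.692015, PV = 18.684414
  t = 8.0000: CF_t = 27.000000, DF = 0.656561, PV = 17.727148
  t = 9.0000: CF_t = 27.000000, DF = 0.622923, PV = 16.818926
  t = 10.0000: CF_t = 1027.000000, DF = 0.591009, PV = 606.965959
Price P = sum_t PV_t = 795.504362

Answer: Price = 795.5044


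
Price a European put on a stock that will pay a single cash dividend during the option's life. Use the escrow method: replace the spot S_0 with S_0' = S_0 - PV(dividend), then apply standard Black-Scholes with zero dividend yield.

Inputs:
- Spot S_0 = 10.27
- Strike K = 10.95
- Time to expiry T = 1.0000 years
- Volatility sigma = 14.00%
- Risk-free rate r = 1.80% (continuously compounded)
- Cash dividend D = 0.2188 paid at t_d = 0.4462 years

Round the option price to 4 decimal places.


Answer: Price = 0.9975

Derivation:
PV(D) = D * exp(-r * t_d) = 0.2188 * 0.99200057 = 0.21704972
S_0' = S_0 - PV(D) = 10.2700 - 0.21704972 = 10.05295028
d1 = (ln(S_0'/K) + (r + sigma^2/2)*T) / (sigma*sqrt(T)) = -0.41195218
d2 = d1 - sigma*sqrt(T) = -0.55195218
exp(-rT) = 0.98216103
N(-d1) = 0.65981276; N(-d2) = 0.70950944
P = K * exp(-rT) * N(-d2) - S_0' * N(-d1) = 10.9500 * 0.98216103 * 0.70950944 - 10.05295028 * 0.65981276 = 0.9975


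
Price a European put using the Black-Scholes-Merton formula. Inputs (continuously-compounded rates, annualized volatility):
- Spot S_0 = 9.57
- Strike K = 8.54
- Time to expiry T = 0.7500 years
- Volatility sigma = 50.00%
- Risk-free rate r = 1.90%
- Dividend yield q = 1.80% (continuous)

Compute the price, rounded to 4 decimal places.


d1 = (ln(S/K) + (r - q + 0.5*sigma^2) * T) / (sigma * sqrt(T)) = 0.48121498
d2 = d1 - sigma * sqrt(T) = 0.04820228
exp(-rT) = 0.98585105; exp(-qT) = 0.98659072
P = K * exp(-rT) * N(-d2) - S_0 * exp(-qT) * N(-d1)
N(-d1) = 0.31518186; N(-d2) = 0.48077752
P = 8.5400 * 0.98585105 * 0.48077752 - 9.5700 * 0.98659072 * 0.31518186 = 1.0719

Answer: Price = 1.0719


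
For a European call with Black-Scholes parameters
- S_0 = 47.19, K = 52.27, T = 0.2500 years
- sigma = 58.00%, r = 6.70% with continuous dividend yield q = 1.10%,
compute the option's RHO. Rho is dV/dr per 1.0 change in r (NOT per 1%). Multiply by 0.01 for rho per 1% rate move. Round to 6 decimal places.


d1 = -0.1592778862; d2 = -0.4492778862
phi(d1) = 0.3939137683; exp(-qT) = 0.9972537778; exp(-rT) = 0.9833895013
N(d2) = 0.3266156041
Rho = K*T*exp(-rT)*N(d2) = 52.2700 * 0.2500 * 0.9833895013 * 0.3266156041 = 4.197155

Answer: Rho = 4.197155


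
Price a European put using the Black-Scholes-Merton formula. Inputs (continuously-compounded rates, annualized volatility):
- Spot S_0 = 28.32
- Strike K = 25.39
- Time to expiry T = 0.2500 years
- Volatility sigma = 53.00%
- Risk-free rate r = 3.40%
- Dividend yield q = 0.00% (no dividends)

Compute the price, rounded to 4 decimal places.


d1 = (ln(S/K) + (r - q + 0.5*sigma^2) * T) / (sigma * sqrt(T)) = 0.57669952
d2 = d1 - sigma * sqrt(T) = 0.31169952
exp(-rT) = 0.99153602; exp(-qT) = 1.00000000
P = K * exp(-rT) * N(-d2) - S_0 * exp(-qT) * N(-d1)
N(-d1) = 0.28207123; N(-d2) = 0.37763445
P = 25.3900 * 0.99153602 * 0.37763445 - 28.3200 * 1.00000000 * 0.28207123 = 1.5187

Answer: Price = 1.5187


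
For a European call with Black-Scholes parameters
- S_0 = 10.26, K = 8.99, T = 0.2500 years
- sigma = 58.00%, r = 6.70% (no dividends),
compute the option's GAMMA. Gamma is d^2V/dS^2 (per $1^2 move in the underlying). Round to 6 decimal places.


d1 = 0.6584137630; d2 = 0.3684137630
phi(d1) = 0.3211994932; exp(-qT) = 1.0000000000; exp(-rT) = 0.9833895013
Gamma = exp(-qT) * phi(d1) / (S * sigma * sqrt(T)) = 1.0000000000 * 0.3211994932 / (10.2600 * 0.5800 * 0.5000000000) = 0.107952

Answer: Gamma = 0.107952


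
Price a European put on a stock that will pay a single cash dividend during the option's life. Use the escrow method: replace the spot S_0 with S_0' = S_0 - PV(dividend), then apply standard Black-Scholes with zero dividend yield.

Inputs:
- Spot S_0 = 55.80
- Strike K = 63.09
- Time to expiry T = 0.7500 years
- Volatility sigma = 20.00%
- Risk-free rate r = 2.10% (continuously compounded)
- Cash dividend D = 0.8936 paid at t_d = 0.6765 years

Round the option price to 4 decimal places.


PV(D) = D * exp(-r * t_d) = 0.8936 * 0.98589394 = 0.88099482
S_0' = S_0 - PV(D) = 55.8000 - 0.88099482 = 54.91900518
d1 = (ln(S_0'/K) + (r + sigma^2/2)*T) / (sigma*sqrt(T)) = -0.62326585
d2 = d1 - sigma*sqrt(T) = -0.79647093
exp(-rT) = 0.98437338
N(-d1) = 0.73344508; N(-d2) = 0.78712082
P = K * exp(-rT) * N(-d2) - S_0' * N(-d1) = 63.0900 * 0.98437338 * 0.78712082 - 54.91900518 * 0.73344508 = 8.6034

Answer: Price = 8.6034


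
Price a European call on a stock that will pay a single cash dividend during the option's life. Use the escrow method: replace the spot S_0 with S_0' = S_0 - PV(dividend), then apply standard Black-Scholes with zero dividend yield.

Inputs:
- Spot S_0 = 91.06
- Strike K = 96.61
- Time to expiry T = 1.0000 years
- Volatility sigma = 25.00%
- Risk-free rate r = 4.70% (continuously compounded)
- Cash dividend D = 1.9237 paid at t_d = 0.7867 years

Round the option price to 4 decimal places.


PV(D) = D * exp(-r * t_d) = 1.9237 * 0.96370032 = 1.85387031
S_0' = S_0 - PV(D) = 91.0600 - 1.85387031 = 89.20612969
d1 = (ln(S_0'/K) + (r + sigma^2/2)*T) / (sigma*sqrt(T)) = -0.00593000
d2 = d1 - sigma*sqrt(T) = -0.25593000
exp(-rT) = 0.95408740
N(d1) = 0.49763429; N(d2) = 0.39900244
C = S_0' * N(d1) - K * exp(-rT) * N(d2) = 89.20612969 * 0.49763429 - 96.6100 * 0.95408740 * 0.39900244 = 7.6142

Answer: Price = 7.6142


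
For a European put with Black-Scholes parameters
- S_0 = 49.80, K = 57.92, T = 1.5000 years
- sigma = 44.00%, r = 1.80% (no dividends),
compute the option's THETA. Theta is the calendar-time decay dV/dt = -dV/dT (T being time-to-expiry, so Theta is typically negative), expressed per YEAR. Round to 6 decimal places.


Answer: Theta = -2.864447

Derivation:
d1 = 0.0392516553; d2 = -0.4996360881
phi(d1) = 0.3986350751; exp(-qT) = 1.0000000000; exp(-rT) = 0.9733612415
Theta = -S*exp(-qT)*phi(d1)*sigma/(2*sqrt(T)) + r*K*exp(-rT)*N(-d2) - q*S*exp(-qT)*N(-d1)
N(-d1) = 0.4843448752; N(-d2) = 0.6913343289; sqrt(T) = 1.2247448714
Term 1 = -49.8000 * 1.0000000000 * 0.3986350751 * 0.4400 / (2 * 1.2247448714) = -3.5660046307
Term 2 = 0.0180 * 57.9200 * 0.9733612415 * 0.6913343289 = 0.7015574325
Term 3 = 0 (no dividend yield, q = 0)
Theta = -3.5660046307 + (0.7015574325) + (0.0000000000) = -2.864447


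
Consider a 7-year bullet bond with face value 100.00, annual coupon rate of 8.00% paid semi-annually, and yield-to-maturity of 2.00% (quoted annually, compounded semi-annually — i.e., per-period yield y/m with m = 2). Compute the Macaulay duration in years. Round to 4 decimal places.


Answer: Macaulay duration = 5.7537 years

Derivation:
Coupon per period c = face * coupon_rate / m = 4.000000
Periods per year m = 2; per-period yield y/m = 0.010000
Number of cashflows N = 14
Cashflows (t years, CF_t, discount factor 1/(1+y/m)^(m*t), PV):
  t = 0.5000: CF_t = 4.000000, DF = 0.990099, PV = 3.960396
  t = 1.0000: CF_t = 4.000000, DF = 0.980296, PV = 3.921184
  t = 1.5000: CF_t = 4.000000, DF = 0.970590, PV = 3.882361
  t = 2.0000: CF_t = 4.000000, DF = 0.960980, PV = 3.843921
  t = 2.5000: CF_t = 4.000000, DF = 0.951466, PV = 3.805863
  t = 3.0000: CF_t = 4.000000, DF = 0.942045, PV = 3.768181
  t = 3.5000: CF_t = 4.000000, DF = 0.932718, PV = 3.730872
  t = 4.0000: CF_t = 4.000000, DF = 0.923483, PV = 3.693933
  t = 4.5000: CF_t = 4.000000, DF = 0.914340, PV = 3.657359
  t = 5.0000: CF_t = 4.000000, DF = 0.905287, PV = 3.621148
  t = 5.5000: CF_t = 4.000000, DF = 0.896324, PV = 3.585295
  t = 6.0000: CF_t = 4.000000, DF = 0.887449, PV = 3.549797
  t = 6.5000: CF_t = 4.000000, DF = 0.878663, PV = 3.514650
  t = 7.0000: CF_t = 104.000000, DF = 0.869963, PV = 90.476149
Price P = sum_t PV_t = 139.011109
Macaulay numerator sum_t t * PV_t:
  t * PV_t at t = 0.5000: 1.980198
  t * PV_t at t = 1.0000: 3.921184
  t * PV_t at t = 1.5000: 5.823541
  t * PV_t at t = 2.0000: 7.687843
  t * PV_t at t = 2.5000: 9.514657
  t * PV_t at t = 3.0000: 11.304543
  t * PV_t at t = 3.5000: 13.058053
  t * PV_t at t = 4.0000: 14.775732
  t * PV_t at t = 4.5000: 16.458117
  t * PV_t at t = 5.0000: 18.105739
  t * PV_t at t = 5.5000: 19.719122
  t * PV_t at t = 6.0000: 21.298781
  t * PV_t at t = 6.5000: 22.845228
  t * PV_t at t = 7.0000: 633.333042
Macaulay duration D = (sum_t t * PV_t) / P = 799.825778 / 139.011109 = 5.753682


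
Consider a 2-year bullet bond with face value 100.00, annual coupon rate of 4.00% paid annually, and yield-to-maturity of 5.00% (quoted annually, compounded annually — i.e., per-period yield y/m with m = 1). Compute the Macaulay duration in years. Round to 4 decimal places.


Coupon per period c = face * coupon_rate / m = 4.000000
Periods per year m = 1; per-period yield y/m = 0.050000
Number of cashflows N = 2
Cashflows (t years, CF_t, discount factor 1/(1+y/m)^(m*t), PV):
  t = 1.0000: CF_t = 4.000000, DF = 0.952381, PV = 3.809524
  t = 2.0000: CF_t = 104.000000, DF = 0.907029, PV = 94.331066
Price P = sum_t PV_t = 98.140590
Macaulay numerator sum_t t * PV_t:
  t * PV_t at t = 1.0000: 3.809524
  t * PV_t at t = 2.0000: 188.662132
Macaulay duration D = (sum_t t * PV_t) / P = 192.471655 / 98.140590 = 1.961183

Answer: Macaulay duration = 1.9612 years


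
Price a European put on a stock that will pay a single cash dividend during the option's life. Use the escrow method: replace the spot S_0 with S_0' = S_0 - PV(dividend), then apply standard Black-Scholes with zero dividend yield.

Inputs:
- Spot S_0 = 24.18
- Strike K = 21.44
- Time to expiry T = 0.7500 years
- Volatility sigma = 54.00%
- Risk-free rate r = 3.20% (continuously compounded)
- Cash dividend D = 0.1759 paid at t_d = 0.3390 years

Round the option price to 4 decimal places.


PV(D) = D * exp(-r * t_d) = 0.1759 * 0.98921063 = 0.17400215
S_0' = S_0 - PV(D) = 24.1800 - 0.17400215 = 24.00599785
d1 = (ln(S_0'/K) + (r + sigma^2/2)*T) / (sigma*sqrt(T)) = 0.52687569
d2 = d1 - sigma*sqrt(T) = 0.05922197
exp(-rT) = 0.97628571
N(-d1) = 0.29913996; N(-d2) = 0.47638766
P = K * exp(-rT) * N(-d2) - S_0' * N(-d1) = 21.4400 * 0.97628571 * 0.47638766 - 24.00599785 * 0.29913996 = 2.7904

Answer: Price = 2.7904


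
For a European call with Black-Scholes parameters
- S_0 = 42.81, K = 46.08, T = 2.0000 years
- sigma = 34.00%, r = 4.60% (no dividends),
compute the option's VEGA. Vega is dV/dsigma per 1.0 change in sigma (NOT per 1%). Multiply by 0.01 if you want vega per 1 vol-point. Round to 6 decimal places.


Answer: Vega = 23.233120

Derivation:
d1 = 0.2786680867; d2 = -0.2021645245
phi(d1) = 0.3837490389; exp(-qT) = 1.0000000000; exp(-rT) = 0.9121051495
Vega = S * exp(-qT) * phi(d1) * sqrt(T) = 42.8100 * 1.0000000000 * 0.3837490389 * 1.4142135624 = 23.233120


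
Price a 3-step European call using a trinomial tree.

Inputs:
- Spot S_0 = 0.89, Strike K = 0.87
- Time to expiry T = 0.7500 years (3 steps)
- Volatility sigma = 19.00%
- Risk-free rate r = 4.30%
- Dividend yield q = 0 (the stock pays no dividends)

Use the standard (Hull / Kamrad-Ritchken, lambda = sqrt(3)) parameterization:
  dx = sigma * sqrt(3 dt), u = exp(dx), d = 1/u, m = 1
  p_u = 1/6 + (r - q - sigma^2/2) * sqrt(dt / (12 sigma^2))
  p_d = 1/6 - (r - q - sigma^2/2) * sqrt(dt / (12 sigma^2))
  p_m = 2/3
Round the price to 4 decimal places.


Answer: Price = V(0,0) = 0.0816

Derivation:
dt = T/N = 0.250000; dx = sigma*sqrt(3*dt) = 0.164545
u = exp(dx) = 1.178856; d = 1/u = 0.848280
p_u = 0.185620, p_m = 0.666667, p_d = 0.147713
Discount per step: exp(-r*dt) = 0.989308
Stock lattice S(k, j) with j the centered position index:
  k=0: S(0,+0) = 0.8900
  k=1: S(1,-1) = 0.7550; S(1,+0) = 0.8900; S(1,+1) = 1.0492
  k=2: S(2,-2) = 0.6404; S(2,-1) = 0.7550; S(2,+0) = 0.8900; S(2,+1) = 1.0492; S(2,+2) = 1.2368
  k=3: S(3,-3) = 0.5433; S(3,-2) = 0.6404; S(3,-1) = 0.7550; S(3,+0) = 0.8900; S(3,+1) = 1.0492; S(3,+2) = 1.2368; S(3,+3) = 1.4581
Terminal payoffs V(N, j) = max(S_T - K, 0):
  V(3,-3) = 0.000000; V(3,-2) = 0.000000; V(3,-1) = 0.000000; V(3,+0) = 0.020000; V(3,+1) = 0.179182; V(3,+2) = 0.366835; V(3,+3) = 0.588051
Backward induction: V(k, j) = exp(-r*dt) * [p_u * V(k+1, j+1) + p_m * V(k+1, j) + p_d * V(k+1, j-1)]
  V(2,-2) = exp(-r*dt) * [p_u*0.000000 + p_m*0.000000 + p_d*0.000000] = 0.000000
  V(2,-1) = exp(-r*dt) * [p_u*0.020000 + p_m*0.000000 + p_d*0.000000] = 0.003673
  V(2,+0) = exp(-r*dt) * [p_u*0.179182 + p_m*0.020000 + p_d*0.000000] = 0.046095
  V(2,+1) = exp(-r*dt) * [p_u*0.366835 + p_m*0.179182 + p_d*0.020000] = 0.188464
  V(2,+2) = exp(-r*dt) * [p_u*0.588051 + p_m*0.366835 + p_d*0.179182] = 0.376114
  V(1,-1) = exp(-r*dt) * [p_u*0.046095 + p_m*0.003673 + p_d*0.000000] = 0.010887
  V(1,+0) = exp(-r*dt) * [p_u*0.188464 + p_m*0.046095 + p_d*0.003673] = 0.065547
  V(1,+1) = exp(-r*dt) * [p_u*0.376114 + p_m*0.188464 + p_d*0.046095] = 0.200103
  V(0,+0) = exp(-r*dt) * [p_u*0.200103 + p_m*0.065547 + p_d*0.010887] = 0.081568


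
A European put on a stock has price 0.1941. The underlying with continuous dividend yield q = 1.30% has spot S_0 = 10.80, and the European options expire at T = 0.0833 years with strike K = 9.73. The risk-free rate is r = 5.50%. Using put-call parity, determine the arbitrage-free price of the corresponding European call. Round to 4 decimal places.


Put-call parity: C - P = S_0 * exp(-qT) - K * exp(-rT).
S_0 * exp(-qT) = 10.8000 * 0.99891769 = 10.78831101
K * exp(-rT) = 9.7300 * 0.99542898 = 9.68552397
C = P + S*exp(-qT) - K*exp(-rT)
C = 0.1941 + 10.78831101 - 9.68552397 = 1.2969

Answer: Call price = 1.2969


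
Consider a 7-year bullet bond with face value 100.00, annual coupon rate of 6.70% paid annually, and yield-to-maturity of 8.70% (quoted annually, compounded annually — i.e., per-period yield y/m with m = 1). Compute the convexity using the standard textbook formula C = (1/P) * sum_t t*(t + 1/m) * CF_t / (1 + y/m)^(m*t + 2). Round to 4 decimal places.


Answer: Convexity = 36.1803

Derivation:
Coupon per period c = face * coupon_rate / m = 6.700000
Periods per year m = 1; per-period yield y/m = 0.087000
Number of cashflows N = 7
Cashflows (t years, CF_t, discount factor 1/(1+y/m)^(m*t), PV):
  t = 1.0000: CF_t = 6.700000, DF = 0.919963, PV = 6.163753
  t = 2.0000: CF_t = 6.700000, DF = 0.846332, PV = 5.670426
  t = 3.0000: CF_t = 6.700000, DF = 0.778595, PV = 5.216584
  t = 4.0000: CF_t = 6.700000, DF = 0.716278, PV = 4.799065
  t = 5.0000: CF_t = 6.700000, DF = 0.658950, PV = 4.414963
  t = 6.0000: CF_t = 6.700000, DF = 0.606209, PV = 4.061604
  t = 7.0000: CF_t = 106.700000, DF = 0.557690, PV = 59.505569
Price P = sum_t PV_t = 89.831964
Convexity numerator sum_t t*(t + 1/m) * CF_t / (1+y/m)^(m*t + 2):
  t = 1.0000: term = 10.433167
  t = 2.0000: term = 28.794390
  t = 3.0000: term = 52.979558
  t = 4.0000: term = 81.232073
  t = 5.0000: term = 112.095776
  t = 6.0000: term = 144.373585
  t = 7.0000: term = 2820.243128
Convexity = (1/P) * sum = 3250.151676 / 89.831964 = 36.180348


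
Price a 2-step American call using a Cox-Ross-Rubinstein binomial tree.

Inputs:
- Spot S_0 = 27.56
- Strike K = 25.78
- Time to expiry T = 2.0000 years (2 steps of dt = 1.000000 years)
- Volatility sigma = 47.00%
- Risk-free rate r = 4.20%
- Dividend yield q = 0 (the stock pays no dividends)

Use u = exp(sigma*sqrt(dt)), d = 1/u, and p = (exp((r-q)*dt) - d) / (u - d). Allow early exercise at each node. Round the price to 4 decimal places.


Answer: Price = V(0,0) = 8.3641

Derivation:
dt = T/N = 1.000000
u = exp(sigma*sqrt(dt)) = 1.599994; d = 1/u = 0.625002
p = (exp((r-q)*dt) - d) / (u - d) = 0.428611
Discount per step: exp(-r*dt) = 0.958870
Stock lattice S(k, i) with i counting down-moves:
  k=0: S(0,0) = 27.5600
  k=1: S(1,0) = 44.0958; S(1,1) = 17.2251
  k=2: S(2,0) = 70.5531; S(2,1) = 27.5600; S(2,2) = 10.7657
Terminal payoffs V(N, i) = max(S_T - K, 0):
  V(2,0) = 44.773088; V(2,1) = 1.780000; V(2,2) = 0.000000
Backward induction: V(k, i) = exp(-r*dt) * [p * V(k+1, i) + (1-p) * V(k+1, i+1)]; then take max(V_cont, immediate exercise) for American.
  V(1,0) = exp(-r*dt) * [p*44.773088 + (1-p)*1.780000] = 19.376177; exercise = 18.315840; V(1,0) = max -> 19.376177
  V(1,1) = exp(-r*dt) * [p*1.780000 + (1-p)*0.000000] = 0.731548; exercise = 0.000000; V(1,1) = max -> 0.731548
  V(0,0) = exp(-r*dt) * [p*19.376177 + (1-p)*0.731548] = 8.364068; exercise = 1.780000; V(0,0) = max -> 8.364068


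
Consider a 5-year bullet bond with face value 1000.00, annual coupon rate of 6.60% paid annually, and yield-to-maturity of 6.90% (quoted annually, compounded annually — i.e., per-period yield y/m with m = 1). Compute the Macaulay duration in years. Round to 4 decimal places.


Answer: Macaulay duration = 4.4140 years

Derivation:
Coupon per period c = face * coupon_rate / m = 66.000000
Periods per year m = 1; per-period yield y/m = 0.069000
Number of cashflows N = 5
Cashflows (t years, CF_t, discount factor 1/(1+y/m)^(m*t), PV):
  t = 1.0000: CF_t = 66.000000, DF = 0.935454, PV = 61.739944
  t = 2.0000: CF_t = 66.000000, DF = 0.875074, PV = 57.754859
  t = 3.0000: CF_t = 66.000000, DF = 0.818591, PV = 54.026996
  t = 4.0000: CF_t = 66.000000, DF = 0.765754, PV = 50.539753
  t = 5.0000: CF_t = 1066.000000, DF = 0.716327, PV = 763.604851
Price P = sum_t PV_t = 987.666402
Macaulay numerator sum_t t * PV_t:
  t * PV_t at t = 1.0000: 61.739944
  t * PV_t at t = 2.0000: 115.509717
  t * PV_t at t = 3.0000: 162.080988
  t * PV_t at t = 4.0000: 202.159012
  t * PV_t at t = 5.0000: 3818.024255
Macaulay duration D = (sum_t t * PV_t) / P = 4359.513915 / 987.666402 = 4.413954


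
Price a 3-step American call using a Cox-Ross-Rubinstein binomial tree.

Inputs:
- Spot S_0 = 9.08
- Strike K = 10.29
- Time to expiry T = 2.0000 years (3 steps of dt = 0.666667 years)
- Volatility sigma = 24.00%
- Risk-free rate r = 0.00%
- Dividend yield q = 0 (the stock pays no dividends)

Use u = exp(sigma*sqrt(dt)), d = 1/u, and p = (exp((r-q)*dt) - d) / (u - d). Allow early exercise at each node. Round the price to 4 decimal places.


Answer: Price = V(0,0) = 0.8093

Derivation:
dt = T/N = 0.666667
u = exp(sigma*sqrt(dt)) = 1.216477; d = 1/u = 0.822046
p = (exp((r-q)*dt) - d) / (u - d) = 0.451166
Discount per step: exp(-r*dt) = 1.000000
Stock lattice S(k, i) with i counting down-moves:
  k=0: S(0,0) = 9.0800
  k=1: S(1,0) = 11.0456; S(1,1) = 7.4642
  k=2: S(2,0) = 13.4367; S(2,1) = 9.0800; S(2,2) = 6.1359
  k=3: S(3,0) = 16.3455; S(3,1) = 11.0456; S(3,2) = 7.4642; S(3,3) = 5.0440
Terminal payoffs V(N, i) = max(S_T - K, 0):
  V(3,0) = 6.055485; V(3,1) = 0.755613; V(3,2) = 0.000000; V(3,3) = 0.000000
Backward induction: V(k, i) = exp(-r*dt) * [p * V(k+1, i) + (1-p) * V(k+1, i+1)]; then take max(V_cont, immediate exercise) for American.
  V(2,0) = exp(-r*dt) * [p*6.055485 + (1-p)*0.755613] = 3.146737; exercise = 3.146737; V(2,0) = max -> 3.146737
  V(2,1) = exp(-r*dt) * [p*0.755613 + (1-p)*0.000000] = 0.340907; exercise = 0.000000; V(2,1) = max -> 0.340907
  V(2,2) = exp(-r*dt) * [p*0.000000 + (1-p)*0.000000] = 0.000000; exercise = 0.000000; V(2,2) = max -> 0.000000
  V(1,0) = exp(-r*dt) * [p*3.146737 + (1-p)*0.340907] = 1.606804; exercise = 0.755613; V(1,0) = max -> 1.606804
  V(1,1) = exp(-r*dt) * [p*0.340907 + (1-p)*0.000000] = 0.153806; exercise = 0.000000; V(1,1) = max -> 0.153806
  V(0,0) = exp(-r*dt) * [p*1.606804 + (1-p)*0.153806] = 0.809350; exercise = 0.000000; V(0,0) = max -> 0.809350


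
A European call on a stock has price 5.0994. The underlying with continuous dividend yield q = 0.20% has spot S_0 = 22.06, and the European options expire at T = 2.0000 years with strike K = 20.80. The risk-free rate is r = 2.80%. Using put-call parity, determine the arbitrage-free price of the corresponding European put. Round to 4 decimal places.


Answer: Put price = 2.7947

Derivation:
Put-call parity: C - P = S_0 * exp(-qT) - K * exp(-rT).
S_0 * exp(-qT) = 22.0600 * 0.99600799 = 21.97193624
K * exp(-rT) = 20.8000 * 0.94553914 = 19.66721403
P = C - S*exp(-qT) + K*exp(-rT)
P = 5.0994 - 21.97193624 + 19.66721403 = 2.7947


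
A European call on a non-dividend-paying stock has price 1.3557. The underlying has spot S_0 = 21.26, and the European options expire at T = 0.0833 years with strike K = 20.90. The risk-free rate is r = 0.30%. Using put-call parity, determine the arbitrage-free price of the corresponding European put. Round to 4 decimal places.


Put-call parity: C - P = S_0 * exp(-qT) - K * exp(-rT).
S_0 * exp(-qT) = 21.2600 * 1.00000000 = 21.26000000
K * exp(-rT) = 20.9000 * 0.99975013 = 20.89477774
P = C - S*exp(-qT) + K*exp(-rT)
P = 1.3557 - 21.26000000 + 20.89477774 = 0.9905

Answer: Put price = 0.9905


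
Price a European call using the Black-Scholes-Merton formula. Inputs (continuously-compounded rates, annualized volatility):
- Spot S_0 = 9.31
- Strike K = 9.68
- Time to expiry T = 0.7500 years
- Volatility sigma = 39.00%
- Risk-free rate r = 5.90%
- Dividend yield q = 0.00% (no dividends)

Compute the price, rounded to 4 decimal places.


Answer: Price = 1.2699

Derivation:
d1 = (ln(S/K) + (r - q + 0.5*sigma^2) * T) / (sigma * sqrt(T)) = 0.18449950
d2 = d1 - sigma * sqrt(T) = -0.15325040
exp(-rT) = 0.95671475; exp(-qT) = 1.00000000
C = S_0 * exp(-qT) * N(d1) - K * exp(-rT) * N(d2)
N(d1) = 0.57318919; N(d2) = 0.43910040
C = 9.3100 * 1.00000000 * 0.57318919 - 9.6800 * 0.95671475 * 0.43910040 = 1.2699


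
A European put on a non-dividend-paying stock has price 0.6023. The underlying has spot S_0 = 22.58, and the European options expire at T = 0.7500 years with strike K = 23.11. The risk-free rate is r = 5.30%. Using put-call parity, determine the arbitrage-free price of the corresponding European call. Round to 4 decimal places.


Answer: Call price = 0.9729

Derivation:
Put-call parity: C - P = S_0 * exp(-qT) - K * exp(-rT).
S_0 * exp(-qT) = 22.5800 * 1.00000000 = 22.58000000
K * exp(-rT) = 23.1100 * 0.96102967 = 22.20939559
C = P + S*exp(-qT) - K*exp(-rT)
C = 0.6023 + 22.58000000 - 22.20939559 = 0.9729


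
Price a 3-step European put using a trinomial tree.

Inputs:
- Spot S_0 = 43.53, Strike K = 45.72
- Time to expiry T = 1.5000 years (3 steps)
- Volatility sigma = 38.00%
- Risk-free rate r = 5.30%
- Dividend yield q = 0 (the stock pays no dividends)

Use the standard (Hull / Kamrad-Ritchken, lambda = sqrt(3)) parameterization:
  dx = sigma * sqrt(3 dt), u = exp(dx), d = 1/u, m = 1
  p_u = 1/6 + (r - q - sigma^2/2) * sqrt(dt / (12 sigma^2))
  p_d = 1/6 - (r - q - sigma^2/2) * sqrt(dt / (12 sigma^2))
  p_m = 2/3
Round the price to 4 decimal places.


dt = T/N = 0.500000; dx = sigma*sqrt(3*dt) = 0.465403
u = exp(dx) = 1.592656; d = 1/u = 0.627882
p_u = 0.156353, p_m = 0.666667, p_d = 0.176980
Discount per step: exp(-r*dt) = 0.973848
Stock lattice S(k, j) with j the centered position index:
  k=0: S(0,+0) = 43.5300
  k=1: S(1,-1) = 27.3317; S(1,+0) = 43.5300; S(1,+1) = 69.3283
  k=2: S(2,-2) = 17.1611; S(2,-1) = 27.3317; S(2,+0) = 43.5300; S(2,+1) = 69.3283; S(2,+2) = 110.4162
  k=3: S(3,-3) = 10.7751; S(3,-2) = 17.1611; S(3,-1) = 27.3317; S(3,+0) = 43.5300; S(3,+1) = 69.3283; S(3,+2) = 110.4162; S(3,+3) = 175.8550
Terminal payoffs V(N, j) = max(K - S_T, 0):
  V(3,-3) = 34.944865; V(3,-2) = 28.558916; V(3,-1) = 18.388297; V(3,+0) = 2.190000; V(3,+1) = 0.000000; V(3,+2) = 0.000000; V(3,+3) = 0.000000
Backward induction: V(k, j) = exp(-r*dt) * [p_u * V(k+1, j+1) + p_m * V(k+1, j) + p_d * V(k+1, j-1)]
  V(2,-2) = exp(-r*dt) * [p_u*18.388297 + p_m*28.558916 + p_d*34.944865] = 27.364055
  V(2,-1) = exp(-r*dt) * [p_u*2.190000 + p_m*18.388297 + p_d*28.558916] = 17.193914
  V(2,+0) = exp(-r*dt) * [p_u*0.000000 + p_m*2.190000 + p_d*18.388297] = 4.591077
  V(2,+1) = exp(-r*dt) * [p_u*0.000000 + p_m*0.000000 + p_d*2.190000] = 0.377451
  V(2,+2) = exp(-r*dt) * [p_u*0.000000 + p_m*0.000000 + p_d*0.000000] = 0.000000
  V(1,-1) = exp(-r*dt) * [p_u*4.591077 + p_m*17.193914 + p_d*27.364055] = 16.578143
  V(1,+0) = exp(-r*dt) * [p_u*0.377451 + p_m*4.591077 + p_d*17.193914] = 6.001550
  V(1,+1) = exp(-r*dt) * [p_u*0.000000 + p_m*0.377451 + p_d*4.591077] = 1.036334
  V(0,+0) = exp(-r*dt) * [p_u*1.036334 + p_m*6.001550 + p_d*16.578143] = 6.911470

Answer: Price = V(0,0) = 6.9115


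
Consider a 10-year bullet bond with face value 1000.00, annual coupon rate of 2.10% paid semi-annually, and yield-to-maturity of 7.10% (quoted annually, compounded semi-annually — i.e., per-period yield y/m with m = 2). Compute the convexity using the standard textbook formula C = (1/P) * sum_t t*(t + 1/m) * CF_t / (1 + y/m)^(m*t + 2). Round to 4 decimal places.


Answer: Convexity = 82.3401

Derivation:
Coupon per period c = face * coupon_rate / m = 10.500000
Periods per year m = 2; per-period yield y/m = 0.035500
Number of cashflows N = 20
Cashflows (t years, CF_t, discount factor 1/(1+y/m)^(m*t), PV):
  t = 0.5000: CF_t = 10.500000, DF = 0.965717, PV = 10.140029
  t = 1.0000: CF_t = 10.500000, DF = 0.932609, PV = 9.792399
  t = 1.5000: CF_t = 10.500000, DF = 0.900637, PV = 9.456686
  t = 2.0000: CF_t = 10.500000, DF = 0.869760, PV = 9.132483
  t = 2.5000: CF_t = 10.500000, DF = 0.839942, PV = 8.819395
  t = 3.0000: CF_t = 10.500000, DF = 0.811147, PV = 8.517040
  t = 3.5000: CF_t = 10.500000, DF = 0.783338, PV = 8.225051
  t = 4.0000: CF_t = 10.500000, DF = 0.756483, PV = 7.943072
  t = 4.5000: CF_t = 10.500000, DF = 0.730549, PV = 7.670760
  t = 5.0000: CF_t = 10.500000, DF = 0.705503, PV = 7.407783
  t = 5.5000: CF_t = 10.500000, DF = 0.681316, PV = 7.153823
  t = 6.0000: CF_t = 10.500000, DF = 0.657959, PV = 6.908568
  t = 6.5000: CF_t = 10.500000, DF = 0.635402, PV = 6.671722
  t = 7.0000: CF_t = 10.500000, DF = 0.613619, PV = 6.442996
  t = 7.5000: CF_t = 10.500000, DF = 0.592582, PV = 6.222111
  t = 8.0000: CF_t = 10.500000, DF = 0.572267, PV = 6.008799
  t = 8.5000: CF_t = 10.500000, DF = 0.552648, PV = 5.802799
  t = 9.0000: CF_t = 10.500000, DF = 0.533701, PV = 5.603862
  t = 9.5000: CF_t = 10.500000, DF = 0.515404, PV = 5.411745
  t = 10.0000: CF_t = 1010.500000, DF = 0.497735, PV = 502.960933
Price P = sum_t PV_t = 646.292055
Convexity numerator sum_t t*(t + 1/m) * CF_t / (1+y/m)^(m*t + 2):
  t = 0.5000: term = 4.728343
  t = 1.0000: term = 13.698725
  t = 1.5000: term = 26.458184
  t = 2.0000: term = 42.585199
  t = 2.5000: term = 61.687879
  t = 3.0000: term = 83.402251
  t = 3.5000: term = 107.390634
  t = 4.0000: term = 133.340099
  t = 4.5000: term = 160.961007
  t = 5.0000: term = 189.985630
  t = 5.5000: term = 220.166834
  t = 6.0000: term = 251.276839
  t = 6.5000: term = 283.106048
  t = 7.0000: term = 315.461926
  t = 7.5000: term = 348.167953
  t = 8.0000: term = 381.062624
  t = 8.5000: term = 413.998505
  t = 9.0000: term = 446.841344
  t = 9.5000: term = 479.469225
  t = 10.0000: term = 49251.940470
Convexity = (1/P) * sum = 53215.729720 / 646.292055 = 82.340065


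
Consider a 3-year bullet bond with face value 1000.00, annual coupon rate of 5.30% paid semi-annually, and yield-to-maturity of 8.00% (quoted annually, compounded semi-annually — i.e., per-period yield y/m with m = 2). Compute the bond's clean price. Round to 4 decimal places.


Coupon per period c = face * coupon_rate / m = 26.500000
Periods per year m = 2; per-period yield y/m = 0.040000
Number of cashflows N = 6
Cashflows (t years, CF_t, discount factor 1/(1+y/m)^(m*t), PV):
  t = 0.5000: CF_t = 26.500000, DF = 0.961538, PV = 25.480769
  t = 1.0000: CF_t = 26.500000, DF = 0.924556, PV = 24.500740
  t = 1.5000: CF_t = 26.500000, DF = 0.888996, PV = 23.558404
  t = 2.0000: CF_t = 26.500000, DF = 0.854804, PV = 22.652311
  t = 2.5000: CF_t = 26.500000, DF = 0.821927, PV = 21.781068
  t = 3.0000: CF_t = 1026.500000, DF = 0.790315, PV = 811.257861
Price P = sum_t PV_t = 929.231152

Answer: Price = 929.2312


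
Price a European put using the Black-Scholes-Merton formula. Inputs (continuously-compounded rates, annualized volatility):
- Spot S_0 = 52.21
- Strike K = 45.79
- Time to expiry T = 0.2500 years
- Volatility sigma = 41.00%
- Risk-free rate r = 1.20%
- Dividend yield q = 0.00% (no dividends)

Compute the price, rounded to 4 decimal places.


Answer: Price = 1.5385

Derivation:
d1 = (ln(S/K) + (r - q + 0.5*sigma^2) * T) / (sigma * sqrt(T)) = 0.75717474
d2 = d1 - sigma * sqrt(T) = 0.55217474
exp(-rT) = 0.99700450; exp(-qT) = 1.00000000
P = K * exp(-rT) * N(-d2) - S_0 * exp(-qT) * N(-d1)
N(-d1) = 0.22447259; N(-d2) = 0.29041432
P = 45.7900 * 0.99700450 * 0.29041432 - 52.2100 * 1.00000000 * 0.22447259 = 1.5385


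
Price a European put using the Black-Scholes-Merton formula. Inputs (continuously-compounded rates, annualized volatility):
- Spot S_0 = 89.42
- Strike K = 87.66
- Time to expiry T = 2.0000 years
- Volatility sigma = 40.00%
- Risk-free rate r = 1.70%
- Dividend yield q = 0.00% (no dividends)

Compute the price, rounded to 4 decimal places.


d1 = (ln(S/K) + (r - q + 0.5*sigma^2) * T) / (sigma * sqrt(T)) = 0.37808766
d2 = d1 - sigma * sqrt(T) = -0.18759777
exp(-rT) = 0.96657150; exp(-qT) = 1.00000000
P = K * exp(-rT) * N(-d2) - S_0 * exp(-qT) * N(-d1)
N(-d1) = 0.35268274; N(-d2) = 0.57440401
P = 87.6600 * 0.96657150 * 0.57440401 - 89.4200 * 1.00000000 * 0.35268274 = 17.1322

Answer: Price = 17.1322
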